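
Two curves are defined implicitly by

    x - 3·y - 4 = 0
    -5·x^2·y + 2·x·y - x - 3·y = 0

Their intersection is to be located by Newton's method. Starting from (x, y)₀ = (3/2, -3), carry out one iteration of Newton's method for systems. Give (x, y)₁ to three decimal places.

At (3/2, -3): F = (6.500, 32.250).
Jacobian J = [[1, -3], [-10·x·y + 2·y - 1, -5·x^2 + 2·x - 3]].
At the point, J = [[1.000, -3.000], [38.000, -11.250]] (det J = 102.750).
Solving J·Δ = −F gives Δ = (-0.230, 2.090).
Then the next iterate is (x, y)₁ = (1.270, -0.910).

(1.270, -0.910)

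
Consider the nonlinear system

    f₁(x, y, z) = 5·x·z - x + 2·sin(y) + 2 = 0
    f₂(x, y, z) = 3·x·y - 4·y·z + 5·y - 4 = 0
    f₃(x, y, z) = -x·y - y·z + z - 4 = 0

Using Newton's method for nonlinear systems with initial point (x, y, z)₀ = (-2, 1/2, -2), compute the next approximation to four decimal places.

At (-2, 1/2, -2): F = (24.958851, -0.5000, -4.0000).
Jacobian J = [[5·z - 1, 2·cos(y), 5·x], [3·y, 3·x - 4·z + 5, -4·y], [-y, -x - z, -y + 1]].
At the point, J = [[-11.0000, 1.755165, -10.0000], [1.5000, 7.0000, -2.0000], [-0.5000, 4.0000, 0.5000]] (det J = -221.061209).
Solving J·Δ = −F gives Δ = (0.1878, 0.7215, 2.4160).
Then the next iterate is (x, y, z)₁ = (-1.8122, 1.2215, 0.4160).

(-1.8122, 1.2215, 0.4160)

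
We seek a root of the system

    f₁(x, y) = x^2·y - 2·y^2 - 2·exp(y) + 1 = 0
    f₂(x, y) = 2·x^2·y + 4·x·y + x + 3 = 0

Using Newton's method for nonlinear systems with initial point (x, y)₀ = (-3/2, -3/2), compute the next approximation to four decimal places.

At (-3/2, -3/2): F = (-7.321260, 3.7500).
Jacobian J = [[2·x·y, x^2 - 4·y - 2·exp(y)], [4·x·y + 4·y + 1, 2·x^2 + 4·x]].
At the point, J = [[4.5000, 7.803740], [4.0000, -1.5000]] (det J = -37.964959).
Solving J·Δ = −F gives Δ = (-0.4816, 1.2159).
Then the next iterate is (x, y)₁ = (-1.9816, -0.2841).

(-1.9816, -0.2841)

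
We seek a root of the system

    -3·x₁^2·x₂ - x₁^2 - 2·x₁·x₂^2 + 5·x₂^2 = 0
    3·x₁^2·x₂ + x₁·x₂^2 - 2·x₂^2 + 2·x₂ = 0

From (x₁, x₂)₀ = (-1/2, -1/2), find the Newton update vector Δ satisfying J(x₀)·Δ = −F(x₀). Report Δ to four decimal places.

At (-1/2, -1/2): F = (1.6250, -2.0000).
Jacobian J = [[-6·x₁·x₂ - 2·x₁ - 2·x₂^2, -3·x₁^2 - 4·x₁·x₂ + 10·x₂], [6·x₁·x₂ + x₂^2, 3·x₁^2 + 2·x₁·x₂ - 4·x₂ + 2]].
At the point, J = [[-1.0000, -6.7500], [1.7500, 5.2500]] (det J = 6.5625).
Solving J·Δ = −F gives Δ = (0.7571, 0.1286).

(0.7571, 0.1286)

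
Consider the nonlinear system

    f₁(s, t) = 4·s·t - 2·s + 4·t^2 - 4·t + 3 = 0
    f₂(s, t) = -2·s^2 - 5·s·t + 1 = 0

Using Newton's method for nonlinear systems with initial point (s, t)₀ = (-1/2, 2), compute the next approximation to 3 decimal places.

At (-1/2, 2): F = (8.000, 5.500).
Jacobian J = [[4·t - 2, 4·s + 8·t - 4], [-4·s - 5·t, -5·s]].
At the point, J = [[6.000, 10.000], [-8.000, 2.500]] (det J = 95.000).
Solving J·Δ = −F gives Δ = (0.368, -1.021).
Then the next iterate is (s, t)₁ = (-0.132, 0.979).

(-0.132, 0.979)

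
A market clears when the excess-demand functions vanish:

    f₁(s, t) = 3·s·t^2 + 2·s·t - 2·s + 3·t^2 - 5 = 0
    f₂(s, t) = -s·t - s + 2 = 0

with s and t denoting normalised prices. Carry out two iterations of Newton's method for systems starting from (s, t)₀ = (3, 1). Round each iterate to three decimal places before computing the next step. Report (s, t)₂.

At (3, 1): F = (7.000, -4.000).
Jacobian J = [[3·t^2 + 2·t - 2, 6·s·t + 2·s + 6·t], [-t - 1, -s]].
At the point, J = [[3.000, 30.000], [-2.000, -3.000]] (det J = 51.000).
Solving J·Δ = −F gives Δ = (-1.941, -0.039).
Then the next iterate is (s, t)₁ = (1.059, 0.961).
Round to (1.059, 0.961) and repeat: F = (0.62199, -0.07670), J = [[2.69256, 13.99019], [-1.961, -1.059]].
Δ = (-0.017, -0.041), so (s, t)₂ = (1.042, 0.920).

(1.042, 0.920)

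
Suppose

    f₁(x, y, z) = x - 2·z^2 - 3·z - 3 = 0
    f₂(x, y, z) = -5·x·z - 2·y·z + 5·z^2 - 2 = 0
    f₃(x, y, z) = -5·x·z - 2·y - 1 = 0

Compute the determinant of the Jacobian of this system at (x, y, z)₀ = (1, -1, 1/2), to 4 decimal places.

J = [[1, 0, -4·z - 3], [-5·z, -2·z, -5·x - 2·y + 10·z], [-5·z, -2, -5·x]].
At the point, J = [[1.0000, 0.0000, -5.0000], [-2.5000, -1.0000, 2.0000], [-2.5000, -2.0000, -5.0000]].
det J = -3.5000.

-3.5000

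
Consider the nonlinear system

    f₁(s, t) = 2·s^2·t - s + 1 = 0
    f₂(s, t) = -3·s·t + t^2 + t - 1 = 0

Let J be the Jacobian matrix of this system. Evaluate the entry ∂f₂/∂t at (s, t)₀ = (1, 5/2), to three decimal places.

∂f₂/∂t = -3·s + 2·t + 1.
At (1, 5/2) this is 3.000.

3.000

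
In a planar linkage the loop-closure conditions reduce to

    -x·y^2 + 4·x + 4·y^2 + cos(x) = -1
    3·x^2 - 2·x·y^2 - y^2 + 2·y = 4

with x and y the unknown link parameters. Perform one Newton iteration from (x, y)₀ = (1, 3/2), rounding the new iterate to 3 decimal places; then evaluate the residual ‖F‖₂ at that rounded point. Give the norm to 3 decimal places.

2.883

At (1, 3/2): F = (12.29030, -4.750).
Jacobian J = [[-y^2 - sin(x) + 4, -2·x·y + 8·y], [6·x - 2·y^2, -4·x·y - 2·y + 2]].
At the point, J = [[0.90853, 9.000], [1.500, -7.000]] (det J = -19.85970).
Solving J·Δ = −F gives Δ = (-2.179, -1.146).
Then the next iterate is (x, y)₁ = (-1.179, 0.354).
Re-evaluating at (-1.179, 0.354): F = (-2.68514, 1.04830), so ‖F‖₂ = 2.883.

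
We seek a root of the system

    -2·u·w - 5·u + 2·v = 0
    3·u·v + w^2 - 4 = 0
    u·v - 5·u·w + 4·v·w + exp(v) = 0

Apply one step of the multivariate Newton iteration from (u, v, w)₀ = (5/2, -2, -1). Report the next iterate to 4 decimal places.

At (5/2, -2, -1): F = (-11.5000, -18.0000, 15.635335).
Jacobian J = [[-2·w - 5, 2, -2·u], [3·v, 3·u, 2·w], [v - 5·w, u + 4·w + exp(v), -5·u + 4·v]].
At the point, J = [[-3.0000, 2.0000, -5.0000], [-6.0000, 7.5000, -2.0000], [3.0000, -1.364665, -20.5000]] (det J = 282.998047).
Solving J·Δ = −F gives Δ = (-5.1678, -1.7023, 0.1198).
Then the next iterate is (u, v, w)₁ = (-2.6678, -3.7023, -0.8802).

(-2.6678, -3.7023, -0.8802)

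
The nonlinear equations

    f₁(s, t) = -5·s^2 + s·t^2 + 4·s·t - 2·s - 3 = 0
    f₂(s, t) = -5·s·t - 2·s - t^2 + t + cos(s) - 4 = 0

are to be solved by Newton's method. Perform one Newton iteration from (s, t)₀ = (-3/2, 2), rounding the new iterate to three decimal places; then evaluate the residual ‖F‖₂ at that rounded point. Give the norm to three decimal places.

9.036

At (-3/2, 2): F = (-29.250, 12.07074).
Jacobian J = [[-10·s + t^2 + 4·t - 2, 2·s·t + 4·s], [-5·t - sin(s) - 2, -5·s - 2·t + 1]].
At the point, J = [[25.000, -12.000], [-11.00251, 4.500]] (det J = -19.53006).
Solving J·Δ = −F gives Δ = (0.677, -1.027).
Then the next iterate is (s, t)₁ = (-0.823, 0.973).
Re-evaluating at (-0.823, 0.973): F = (-8.72292, 2.35619), so ‖F‖₂ = 9.036.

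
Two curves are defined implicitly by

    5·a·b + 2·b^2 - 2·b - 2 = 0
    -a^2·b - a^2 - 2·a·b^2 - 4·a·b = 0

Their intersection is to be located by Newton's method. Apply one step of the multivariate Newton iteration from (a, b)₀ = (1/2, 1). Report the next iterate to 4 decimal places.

(-0.4237, 1.9153)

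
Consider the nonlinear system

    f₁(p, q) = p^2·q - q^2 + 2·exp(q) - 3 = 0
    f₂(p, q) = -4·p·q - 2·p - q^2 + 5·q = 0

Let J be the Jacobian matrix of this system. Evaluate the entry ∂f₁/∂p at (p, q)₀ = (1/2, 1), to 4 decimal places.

1.0000

∂f₁/∂p = 2·p·q.
At (1/2, 1) this is 1.0000.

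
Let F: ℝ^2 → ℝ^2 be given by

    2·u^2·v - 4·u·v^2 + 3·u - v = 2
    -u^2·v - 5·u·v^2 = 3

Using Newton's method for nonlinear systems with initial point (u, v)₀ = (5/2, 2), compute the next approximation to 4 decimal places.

(1.5231, 1.3566)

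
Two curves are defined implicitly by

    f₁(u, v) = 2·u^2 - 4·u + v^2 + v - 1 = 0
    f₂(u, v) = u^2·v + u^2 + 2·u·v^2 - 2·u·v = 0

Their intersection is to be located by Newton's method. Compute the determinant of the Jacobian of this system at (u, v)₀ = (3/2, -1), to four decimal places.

-9.5000

J = [[4·u - 4, 2·v + 1], [2·u·v + 2·u + 2·v^2 - 2·v, u^2 + 4·u·v - 2·u]].
At the point, J = [[2.0000, -1.0000], [4.0000, -6.7500]].
det J = -9.5000.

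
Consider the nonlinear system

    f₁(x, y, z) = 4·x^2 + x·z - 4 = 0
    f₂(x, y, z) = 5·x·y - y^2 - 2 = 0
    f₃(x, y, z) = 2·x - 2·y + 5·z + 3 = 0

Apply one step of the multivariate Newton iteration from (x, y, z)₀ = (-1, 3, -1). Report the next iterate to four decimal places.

(-1.0060, 0.6282, 0.0537)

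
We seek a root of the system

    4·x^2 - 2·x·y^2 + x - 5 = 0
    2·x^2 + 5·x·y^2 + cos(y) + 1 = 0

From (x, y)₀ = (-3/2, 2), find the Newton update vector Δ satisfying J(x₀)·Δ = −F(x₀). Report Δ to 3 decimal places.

At (-3/2, 2): F = (14.500, -24.91615).
Jacobian J = [[8·x - 2·y^2 + 1, -4·x·y], [4·x + 5·y^2, 10·x·y - sin(y)]].
At the point, J = [[-19.000, 12.000], [14.000, -30.90930]] (det J = 419.27665).
Solving J·Δ = −F gives Δ = (0.356, -0.645).

(0.356, -0.645)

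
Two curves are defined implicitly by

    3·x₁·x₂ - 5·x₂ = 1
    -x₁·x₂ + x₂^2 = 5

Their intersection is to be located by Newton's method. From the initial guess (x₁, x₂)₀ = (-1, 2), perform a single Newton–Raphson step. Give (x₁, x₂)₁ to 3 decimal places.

(4.500, 4.000)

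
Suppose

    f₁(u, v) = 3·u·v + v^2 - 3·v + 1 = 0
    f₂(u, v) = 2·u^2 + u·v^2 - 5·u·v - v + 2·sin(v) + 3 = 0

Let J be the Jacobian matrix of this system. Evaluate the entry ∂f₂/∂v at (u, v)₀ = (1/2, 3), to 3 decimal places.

-2.480

∂f₂/∂v = 2·u·v - 5·u + 2·cos(v) - 1.
At (1/2, 3) this is -2.480.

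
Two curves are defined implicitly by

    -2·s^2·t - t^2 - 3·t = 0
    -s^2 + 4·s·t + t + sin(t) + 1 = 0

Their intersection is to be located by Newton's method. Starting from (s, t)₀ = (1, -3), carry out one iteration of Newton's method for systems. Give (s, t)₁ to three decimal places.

(0.369, -1.427)

At (1, -3): F = (6.000, -15.14112).
Jacobian J = [[-4·s·t, -2·s^2 - 2·t - 3], [-2·s + 4·t, 4·s + cos(t) + 1]].
At the point, J = [[12.000, 1.000], [-14.000, 4.01001]] (det J = 62.12009).
Solving J·Δ = −F gives Δ = (-0.631, 1.573).
Then the next iterate is (s, t)₁ = (0.369, -1.427).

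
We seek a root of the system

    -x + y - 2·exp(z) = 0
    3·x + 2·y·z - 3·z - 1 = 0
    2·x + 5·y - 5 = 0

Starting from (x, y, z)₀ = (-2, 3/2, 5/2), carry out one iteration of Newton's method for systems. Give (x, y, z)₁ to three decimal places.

At (-2, 3/2, 5/2): F = (-20.86499, -7.000, -1.500).
Jacobian J = [[-1, 1, -2·exp(z)], [3, 2·z, 2·y - 3], [2, 5, 0]].
At the point, J = [[-1.000, 1.000, -24.36499], [3.000, 5.000, 0.000], [2.000, 5.000, 0.000]] (det J = -121.82494).
Solving J·Δ = −F gives Δ = (5.500, -1.900, -1.160).
Then the next iterate is (x, y, z)₁ = (3.500, -0.400, 1.340).

(3.500, -0.400, 1.340)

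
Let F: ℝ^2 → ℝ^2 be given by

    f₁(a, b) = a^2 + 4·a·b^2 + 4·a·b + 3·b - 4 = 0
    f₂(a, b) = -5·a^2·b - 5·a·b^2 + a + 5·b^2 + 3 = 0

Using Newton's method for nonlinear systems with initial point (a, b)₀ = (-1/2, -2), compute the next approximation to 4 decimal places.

At (-1/2, -2): F = (-13.7500, 35.0000).
Jacobian J = [[2·a + 4·b^2 + 4·b, 8·a·b + 4·a + 3], [-10·a·b - 5·b^2 + 1, -5·a^2 - 10·a·b + 10·b]].
At the point, J = [[7.0000, 9.0000], [-29.0000, -31.2500]] (det J = 42.2500).
Solving J·Δ = −F gives Δ = (-2.7145, 3.6391).
Then the next iterate is (a, b)₁ = (-3.2145, 1.6391).

(-3.2145, 1.6391)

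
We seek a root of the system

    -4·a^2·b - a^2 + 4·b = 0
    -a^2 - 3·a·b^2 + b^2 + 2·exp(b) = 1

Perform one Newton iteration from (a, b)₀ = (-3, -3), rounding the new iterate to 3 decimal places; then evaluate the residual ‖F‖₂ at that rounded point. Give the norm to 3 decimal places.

33.975

At (-3, -3): F = (87.000, 80.09957).
Jacobian J = [[-8·a·b - 2·a, -4·a^2 + 4], [-2·a - 3·b^2, -6·a·b + 2·b + 2·exp(b)]].
At the point, J = [[-66.000, -32.000], [-21.000, -59.90043]] (det J = 3281.42811).
Solving J·Δ = −F gives Δ = (0.807, 1.054).
Then the next iterate is (a, b)₁ = (-2.193, -1.946).
Re-evaluating at (-2.193, -1.946): F = (24.84195, 23.17748), so ‖F‖₂ = 33.975.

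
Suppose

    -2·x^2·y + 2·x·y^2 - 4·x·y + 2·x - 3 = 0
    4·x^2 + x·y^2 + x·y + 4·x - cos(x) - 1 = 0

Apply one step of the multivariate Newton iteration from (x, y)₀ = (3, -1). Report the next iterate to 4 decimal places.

At (3, -1): F = (39.0000, 47.989992).
Jacobian J = [[-4·x·y + 2·y^2 - 4·y + 2, -2·x^2 + 4·x·y - 4·x], [8·x + y^2 + y + sin(x) + 4, 2·x·y + x]].
At the point, J = [[20.0000, -42.0000], [28.141120, -3.0000]] (det J = 1121.927040).
Solving J·Δ = −F gives Δ = (-1.6922, 0.1227).
Then the next iterate is (x, y)₁ = (1.3078, -0.8773).

(1.3078, -0.8773)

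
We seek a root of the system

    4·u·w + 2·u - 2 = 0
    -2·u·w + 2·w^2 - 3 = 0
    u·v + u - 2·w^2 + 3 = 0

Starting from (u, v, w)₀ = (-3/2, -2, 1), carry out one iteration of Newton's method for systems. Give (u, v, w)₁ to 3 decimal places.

(0.667, -2.667, 1.333)

At (-3/2, -2, 1): F = (-11.000, 2.000, 2.500).
Jacobian J = [[4·w + 2, 0, 4·u], [-2·w, 0, -2·u + 4·w], [v + 1, u, -4·w]].
At the point, J = [[6.000, 0.000, -6.000], [-2.000, 0.000, 7.000], [-1.000, -1.500, -4.000]] (det J = 45.000).
Solving J·Δ = −F gives Δ = (2.167, -0.667, 0.333).
Then the next iterate is (u, v, w)₁ = (0.667, -2.667, 1.333).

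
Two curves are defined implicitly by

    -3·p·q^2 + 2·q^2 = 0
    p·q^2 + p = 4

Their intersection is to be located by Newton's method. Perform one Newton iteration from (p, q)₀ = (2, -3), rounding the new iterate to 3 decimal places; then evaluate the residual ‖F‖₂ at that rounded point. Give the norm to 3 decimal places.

At (2, -3): F = (-36.000, 16.000).
Jacobian J = [[-3·q^2, -6·p·q + 4·q], [q^2 + 1, 2·p·q]].
At the point, J = [[-27.000, 24.000], [10.000, -12.000]] (det J = 84.000).
Solving J·Δ = −F gives Δ = (-0.571, 0.857).
Then the next iterate is (p, q)₁ = (1.429, -2.143).
Re-evaluating at (1.429, -2.143): F = (-10.50293, 3.99161), so ‖F‖₂ = 11.236.

11.236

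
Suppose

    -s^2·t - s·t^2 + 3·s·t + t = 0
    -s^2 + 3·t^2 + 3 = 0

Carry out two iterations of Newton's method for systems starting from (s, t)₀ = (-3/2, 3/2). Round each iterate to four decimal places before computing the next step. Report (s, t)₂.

At (-3/2, 3/2): F = (-5.2500, 7.5000).
Jacobian J = [[-2·s·t - t^2 + 3·t, -s^2 - 2·s·t + 3·s + 1], [-2·s, 6·t]].
At the point, J = [[6.7500, -1.2500], [3.0000, 9.0000]] (det J = 64.5000).
Solving J·Δ = −F gives Δ = (0.5872, -1.0291).
Then the next iterate is (s, t)₁ = (-0.9128, 0.4709).
Round to (-0.9128, 0.4709) and repeat: F = (-1.008558, 2.832037), J = [[2.050628, -1.711929], [1.8256, 2.8254]].
Δ = (-0.2241, -0.8576), so (s, t)₂ = (-1.1369, -0.3867).

(-1.1369, -0.3867)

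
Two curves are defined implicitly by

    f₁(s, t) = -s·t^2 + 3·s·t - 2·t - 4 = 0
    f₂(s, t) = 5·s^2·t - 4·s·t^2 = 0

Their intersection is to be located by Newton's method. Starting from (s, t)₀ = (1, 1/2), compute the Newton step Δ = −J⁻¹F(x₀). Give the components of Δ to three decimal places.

(3.000, -13.500)

At (1, 1/2): F = (-3.750, 1.500).
Jacobian J = [[-t^2 + 3·t, -2·s·t + 3·s - 2], [10·s·t - 4·t^2, 5·s^2 - 8·s·t]].
At the point, J = [[1.250, 0.000], [4.000, 1.000]] (det J = 1.250).
Solving J·Δ = −F gives Δ = (3.000, -13.500).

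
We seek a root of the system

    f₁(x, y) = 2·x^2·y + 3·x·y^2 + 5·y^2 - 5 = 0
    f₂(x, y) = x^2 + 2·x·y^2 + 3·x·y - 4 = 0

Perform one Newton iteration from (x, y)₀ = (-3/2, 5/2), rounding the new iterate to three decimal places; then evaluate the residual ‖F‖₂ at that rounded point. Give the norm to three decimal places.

9.270

At (-3/2, 5/2): F = (9.375, -31.750).
Jacobian J = [[4·x·y + 3·y^2, 2·x^2 + 6·x·y + 10·y], [2·x + 2·y^2 + 3·y, 4·x·y + 3·x]].
At the point, J = [[3.750, 7.000], [17.000, -19.500]] (det J = -192.125).
Solving J·Δ = −F gives Δ = (0.205, -1.449).
Then the next iterate is (x, y)₁ = (-1.295, 1.051).
Re-evaluating at (-1.295, 1.051): F = (-0.24326, -9.26703), so ‖F‖₂ = 9.270.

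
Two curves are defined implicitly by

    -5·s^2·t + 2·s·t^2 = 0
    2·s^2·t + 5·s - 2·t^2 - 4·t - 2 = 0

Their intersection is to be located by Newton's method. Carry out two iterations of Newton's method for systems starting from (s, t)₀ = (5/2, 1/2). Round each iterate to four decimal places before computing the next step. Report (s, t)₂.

(0.6919, 0.3360)

At (5/2, 1/2): F = (-14.3750, 14.2500).
Jacobian J = [[-10·s·t + 2·t^2, -5·s^2 + 4·s·t], [4·s·t + 5, 2·s^2 - 4·t - 4]].
At the point, J = [[-12.0000, -26.2500], [10.0000, 6.5000]] (det J = 184.5000).
Solving J·Δ = −F gives Δ = (-1.5210, 0.1477).
Then the next iterate is (s, t)₁ = (0.9790, 0.6477).
Round to (0.9790, 0.6477) and repeat: F = (-2.282500, 0.706734), J = [[-5.501952, -2.255812], [7.536393, -4.673918]].
Δ = (-0.2871, -0.3117), so (s, t)₂ = (0.6919, 0.3360).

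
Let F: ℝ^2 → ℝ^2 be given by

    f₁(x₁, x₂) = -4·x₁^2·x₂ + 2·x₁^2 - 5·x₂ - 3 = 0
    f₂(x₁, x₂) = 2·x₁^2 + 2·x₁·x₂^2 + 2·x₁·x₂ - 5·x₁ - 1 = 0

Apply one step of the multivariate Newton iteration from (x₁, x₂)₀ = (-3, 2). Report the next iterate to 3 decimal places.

(-1.563, 1.627)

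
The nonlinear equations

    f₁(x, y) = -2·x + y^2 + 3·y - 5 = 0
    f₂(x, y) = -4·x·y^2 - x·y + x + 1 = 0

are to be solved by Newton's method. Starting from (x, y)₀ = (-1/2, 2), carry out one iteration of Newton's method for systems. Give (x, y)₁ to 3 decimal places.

At (-1/2, 2): F = (6.000, 9.500).
Jacobian J = [[-2, 2·y + 3], [-4·y^2 - y + 1, -8·x·y - x]].
At the point, J = [[-2.000, 7.000], [-17.000, 8.500]] (det J = 102.000).
Solving J·Δ = −F gives Δ = (0.152, -0.814).
Then the next iterate is (x, y)₁ = (-0.348, 1.186).

(-0.348, 1.186)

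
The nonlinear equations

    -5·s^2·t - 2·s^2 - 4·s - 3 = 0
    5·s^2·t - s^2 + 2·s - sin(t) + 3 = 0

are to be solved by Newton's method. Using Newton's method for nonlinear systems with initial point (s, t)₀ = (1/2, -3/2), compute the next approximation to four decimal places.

(0.3924, -4.5292)

At (1/2, -3/2): F = (-3.6250, 2.872495).
Jacobian J = [[-10·s·t - 4·s - 4, -5·s^2], [10·s·t - 2·s + 2, 5·s^2 - cos(t)]].
At the point, J = [[1.5000, -1.2500], [-6.5000, 1.179263]] (det J = -6.356106).
Solving J·Δ = −F gives Δ = (-0.1076, -3.0292).
Then the next iterate is (s, t)₁ = (0.3924, -4.5292).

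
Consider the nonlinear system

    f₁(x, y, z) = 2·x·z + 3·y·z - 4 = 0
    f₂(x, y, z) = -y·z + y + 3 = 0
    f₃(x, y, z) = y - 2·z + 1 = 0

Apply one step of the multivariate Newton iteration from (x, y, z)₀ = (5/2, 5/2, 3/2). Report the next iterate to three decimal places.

(-5.762, 3.143, 2.071)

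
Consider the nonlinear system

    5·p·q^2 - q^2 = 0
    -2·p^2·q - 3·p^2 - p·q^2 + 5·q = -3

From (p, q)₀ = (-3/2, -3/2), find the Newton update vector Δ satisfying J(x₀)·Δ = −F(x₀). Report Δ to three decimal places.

At (-3/2, -3/2): F = (-19.125, -1.125).
Jacobian J = [[5·q^2, 10·p·q - 2·q], [-4·p·q - 6·p - q^2, -2·p^2 - 2·p·q + 5]].
At the point, J = [[11.250, 25.500], [-2.250, -4.000]] (det J = 12.375).
Solving J·Δ = −F gives Δ = (-8.500, 4.500).

(-8.500, 4.500)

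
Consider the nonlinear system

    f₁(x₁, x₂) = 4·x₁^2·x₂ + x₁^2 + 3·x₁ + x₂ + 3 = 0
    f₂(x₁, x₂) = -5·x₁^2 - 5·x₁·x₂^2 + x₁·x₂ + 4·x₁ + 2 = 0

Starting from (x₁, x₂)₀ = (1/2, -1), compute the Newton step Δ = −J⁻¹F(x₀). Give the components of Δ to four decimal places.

(-1.1161, -1.3750)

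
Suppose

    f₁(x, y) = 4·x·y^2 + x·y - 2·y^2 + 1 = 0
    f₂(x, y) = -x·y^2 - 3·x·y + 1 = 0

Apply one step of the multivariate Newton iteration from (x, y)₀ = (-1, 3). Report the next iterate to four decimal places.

(-0.3683, 2.1524)

At (-1, 3): F = (-56.0000, 19.0000).
Jacobian J = [[4·y^2 + y, 8·x·y + x - 4·y], [-y^2 - 3·y, -2·x·y - 3·x]].
At the point, J = [[39.0000, -37.0000], [-18.0000, 9.0000]] (det J = -315.0000).
Solving J·Δ = −F gives Δ = (0.6317, -0.8476).
Then the next iterate is (x, y)₁ = (-0.3683, 2.1524).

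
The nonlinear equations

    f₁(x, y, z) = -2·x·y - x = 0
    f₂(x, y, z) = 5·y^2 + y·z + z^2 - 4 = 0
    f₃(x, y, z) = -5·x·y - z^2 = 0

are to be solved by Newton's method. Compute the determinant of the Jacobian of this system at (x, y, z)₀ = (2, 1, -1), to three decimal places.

-44.000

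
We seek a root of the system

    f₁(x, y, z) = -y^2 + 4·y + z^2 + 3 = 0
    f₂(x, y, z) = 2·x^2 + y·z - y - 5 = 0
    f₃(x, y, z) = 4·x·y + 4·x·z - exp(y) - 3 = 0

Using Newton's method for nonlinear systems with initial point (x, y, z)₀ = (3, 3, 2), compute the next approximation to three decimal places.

At (3, 3, 2): F = (10.000, 16.000, 36.91446).
Jacobian J = [[0, -2·y + 4, 2·z], [4·x, z - 1, y], [4·y + 4·z, 4·x - exp(y), 4·x]].
At the point, J = [[0.000, -2.000, 4.000], [12.000, 1.000, 3.000], [20.000, -8.08554, 12.000]] (det J = -300.10577).
Solving J·Δ = −F gives Δ = (-0.467, -1.160, -3.080).
Then the next iterate is (x, y, z)₁ = (2.533, 1.840, -1.080).

(2.533, 1.840, -1.080)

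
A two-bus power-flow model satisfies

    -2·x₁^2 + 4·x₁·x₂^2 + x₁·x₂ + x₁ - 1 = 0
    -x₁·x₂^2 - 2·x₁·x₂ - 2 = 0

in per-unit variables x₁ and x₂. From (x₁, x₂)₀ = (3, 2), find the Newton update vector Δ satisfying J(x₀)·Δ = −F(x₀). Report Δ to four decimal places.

At (3, 2): F = (38.0000, -26.0000).
Jacobian J = [[-4·x₁ + 4·x₂^2 + x₂ + 1, 8·x₁·x₂ + x₁], [-x₂^2 - 2·x₂, -2·x₁·x₂ - 2·x₁]].
At the point, J = [[7.0000, 51.0000], [-8.0000, -18.0000]] (det J = 282.0000).
Solving J·Δ = −F gives Δ = (-2.2766, -0.4326).

(-2.2766, -0.4326)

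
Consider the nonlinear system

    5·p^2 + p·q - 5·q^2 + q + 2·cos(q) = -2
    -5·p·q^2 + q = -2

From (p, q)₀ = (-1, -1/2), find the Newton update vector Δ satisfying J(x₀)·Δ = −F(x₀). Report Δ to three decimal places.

(0.939, 0.394)

At (-1, -1/2): F = (7.50517, 2.750).
Jacobian J = [[10·p + q, p - 10·q - 2·sin(q) + 1], [-5·q^2, -10·p·q + 1]].
At the point, J = [[-10.500, 5.95885], [-1.250, -4.000]] (det J = 49.44856).
Solving J·Δ = −F gives Δ = (0.939, 0.394).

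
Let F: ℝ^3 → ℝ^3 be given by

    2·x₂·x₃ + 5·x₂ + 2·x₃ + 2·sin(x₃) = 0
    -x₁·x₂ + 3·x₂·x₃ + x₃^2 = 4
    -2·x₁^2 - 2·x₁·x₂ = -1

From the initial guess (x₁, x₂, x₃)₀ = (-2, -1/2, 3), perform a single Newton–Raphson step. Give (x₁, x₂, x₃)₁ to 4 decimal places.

At (-2, -1/2, 3): F = (0.782240, -0.5000, -9.0000).
Jacobian J = [[0, 2·x₃ + 5, 2·x₂ + 2·cos(x₃) + 2], [-x₂, -x₁ + 3·x₃, 3·x₂ + 2·x₃], [-4·x₁ - 2·x₂, -2·x₁, 0]].
At the point, J = [[0.0000, 11.0000, -0.979985], [0.5000, 11.0000, 4.5000], [9.0000, 4.0000, 0.0000]] (det J = 540.558544).
Solving J·Δ = −F gives Δ = (1.0260, -0.0586, 0.1404).
Then the next iterate is (x₁, x₂, x₃)₁ = (-0.9740, -0.5586, 3.1404).

(-0.9740, -0.5586, 3.1404)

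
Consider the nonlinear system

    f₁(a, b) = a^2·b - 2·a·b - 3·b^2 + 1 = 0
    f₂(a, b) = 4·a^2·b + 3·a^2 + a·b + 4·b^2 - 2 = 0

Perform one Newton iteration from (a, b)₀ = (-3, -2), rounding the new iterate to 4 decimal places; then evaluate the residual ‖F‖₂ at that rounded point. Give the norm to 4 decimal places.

12.9791

At (-3, -2): F = (-41.0000, -25.0000).
Jacobian J = [[2·a·b - 2·b, a^2 - 2·a - 6·b], [8·a·b + 6·a + b, 4·a^2 + a + 8·b]].
At the point, J = [[16.0000, 27.0000], [28.0000, 17.0000]] (det J = -484.0000).
Solving J·Δ = −F gives Δ = (-0.0455, 1.5455).
Then the next iterate is (a, b)₁ = (-3.0455, -0.4545).
Re-evaluating at (-3.0455, -0.4545): F = (-6.603590, 11.173594), so ‖F‖₂ = 12.9791.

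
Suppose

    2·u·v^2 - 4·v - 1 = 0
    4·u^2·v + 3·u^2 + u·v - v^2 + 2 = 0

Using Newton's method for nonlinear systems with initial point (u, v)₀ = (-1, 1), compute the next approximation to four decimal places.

(-0.5196, 0.2451)

At (-1, 1): F = (-7.0000, 7.0000).
Jacobian J = [[2·v^2, 4·u·v - 4], [8·u·v + 6·u + v, 4·u^2 + u - 2·v]].
At the point, J = [[2.0000, -8.0000], [-13.0000, 1.0000]] (det J = -102.0000).
Solving J·Δ = −F gives Δ = (0.4804, -0.7549).
Then the next iterate is (u, v)₁ = (-0.5196, 0.2451).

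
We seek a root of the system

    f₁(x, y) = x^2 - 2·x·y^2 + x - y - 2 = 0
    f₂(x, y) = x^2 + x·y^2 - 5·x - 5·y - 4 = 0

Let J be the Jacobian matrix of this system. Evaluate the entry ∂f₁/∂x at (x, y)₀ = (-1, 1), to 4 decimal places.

-3.0000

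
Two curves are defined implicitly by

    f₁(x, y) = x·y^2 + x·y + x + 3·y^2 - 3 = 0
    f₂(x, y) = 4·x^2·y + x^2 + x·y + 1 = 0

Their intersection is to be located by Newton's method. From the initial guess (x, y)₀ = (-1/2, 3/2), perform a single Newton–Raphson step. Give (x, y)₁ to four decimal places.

(-0.1743, 1.0826)

At (-1/2, 3/2): F = (1.3750, 2.0000).
Jacobian J = [[y^2 + y + 1, 2·x·y + x + 6·y], [8·x·y + 2·x + y, 4·x^2 + x]].
At the point, J = [[4.7500, 7.0000], [-5.5000, 0.5000]] (det J = 40.8750).
Solving J·Δ = −F gives Δ = (0.3257, -0.4174).
Then the next iterate is (x, y)₁ = (-0.1743, 1.0826).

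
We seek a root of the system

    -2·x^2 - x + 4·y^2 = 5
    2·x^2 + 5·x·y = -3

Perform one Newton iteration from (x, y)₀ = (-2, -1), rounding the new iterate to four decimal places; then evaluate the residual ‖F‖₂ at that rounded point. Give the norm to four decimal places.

At (-2, -1): F = (-7.0000, 21.0000).
Jacobian J = [[-4·x - 1, 8·y], [4·x + 5·y, 5·x]].
At the point, J = [[7.0000, -8.0000], [-13.0000, -10.0000]] (det J = -174.0000).
Solving J·Δ = −F gives Δ = (1.3678, 0.3218).
Then the next iterate is (x, y)₁ = (-0.6322, -0.6782).
Re-evaluating at (-0.6322, -0.6782): F = (-3.327333, 5.943144), so ‖F‖₂ = 6.8112.

6.8112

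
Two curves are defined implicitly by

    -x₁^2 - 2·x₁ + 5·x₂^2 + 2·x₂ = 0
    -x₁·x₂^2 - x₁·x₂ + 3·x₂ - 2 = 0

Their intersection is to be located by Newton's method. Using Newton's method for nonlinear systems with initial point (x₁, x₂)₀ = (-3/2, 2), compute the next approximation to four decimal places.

At (-3/2, 2): F = (24.7500, 13.0000).
Jacobian J = [[-2·x₁ - 2, 10·x₂ + 2], [-x₂^2 - x₂, -2·x₁·x₂ - x₁ + 3]].
At the point, J = [[1.0000, 22.0000], [-6.0000, 10.5000]] (det J = 142.5000).
Solving J·Δ = −F gives Δ = (0.1833, -1.1333).
Then the next iterate is (x₁, x₂)₁ = (-1.3167, 0.8667).

(-1.3167, 0.8667)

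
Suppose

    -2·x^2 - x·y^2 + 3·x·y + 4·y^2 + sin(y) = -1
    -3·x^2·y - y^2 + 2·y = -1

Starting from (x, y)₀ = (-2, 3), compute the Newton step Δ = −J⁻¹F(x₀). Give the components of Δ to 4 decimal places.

(0.5426, -1.1542)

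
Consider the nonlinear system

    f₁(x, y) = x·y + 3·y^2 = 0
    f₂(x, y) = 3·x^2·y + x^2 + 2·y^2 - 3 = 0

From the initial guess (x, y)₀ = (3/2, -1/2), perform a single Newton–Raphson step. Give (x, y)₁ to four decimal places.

At (3/2, -1/2): F = (0.0000, -3.6250).
Jacobian J = [[y, x + 6·y], [6·x·y + 2·x, 3·x^2 + 4·y]].
At the point, J = [[-0.5000, -1.5000], [-1.5000, 4.7500]] (det J = -4.6250).
Solving J·Δ = −F gives Δ = (-1.1757, 0.3919).
Then the next iterate is (x, y)₁ = (0.3243, -0.1081).

(0.3243, -0.1081)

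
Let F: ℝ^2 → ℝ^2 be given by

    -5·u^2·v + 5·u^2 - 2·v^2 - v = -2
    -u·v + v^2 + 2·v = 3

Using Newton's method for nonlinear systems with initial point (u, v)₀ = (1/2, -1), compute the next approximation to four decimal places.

At (1/2, -1): F = (3.5000, -3.5000).
Jacobian J = [[-10·u·v + 10·u, -5·u^2 - 4·v - 1], [-v, -u + 2·v + 2]].
At the point, J = [[10.0000, 1.7500], [1.0000, -0.5000]] (det J = -6.7500).
Solving J·Δ = −F gives Δ = (0.6481, -5.7037).
Then the next iterate is (u, v)₁ = (1.1481, -6.7037).

(1.1481, -6.7037)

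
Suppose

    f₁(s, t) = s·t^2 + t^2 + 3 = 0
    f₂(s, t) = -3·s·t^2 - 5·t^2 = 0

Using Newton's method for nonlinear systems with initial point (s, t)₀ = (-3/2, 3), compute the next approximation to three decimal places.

At (-3/2, 3): F = (-1.500, -4.500).
Jacobian J = [[t^2, 2·s·t + 2·t], [-3·t^2, -6·s·t - 10·t]].
At the point, J = [[9.000, -3.000], [-27.000, -3.000]] (det J = -108.000).
Solving J·Δ = −F gives Δ = (-0.083, -0.750).
Then the next iterate is (s, t)₁ = (-1.583, 2.250).

(-1.583, 2.250)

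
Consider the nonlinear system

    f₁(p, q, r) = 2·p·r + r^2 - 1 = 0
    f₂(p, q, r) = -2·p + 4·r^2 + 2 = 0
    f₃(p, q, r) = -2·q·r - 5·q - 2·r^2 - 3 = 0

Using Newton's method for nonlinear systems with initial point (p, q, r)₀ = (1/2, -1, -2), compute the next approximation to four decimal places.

At (1/2, -1, -2): F = (1.0000, 17.0000, -10.0000).
Jacobian J = [[2·r, 0, 2·p + 2·r], [-2, 0, 8·r], [0, -2·r - 5, -2·q - 4·r]].
At the point, J = [[-4.0000, 0.0000, -3.0000], [-2.0000, 0.0000, -16.0000], [0.0000, -1.0000, 10.0000]] (det J = 58.0000).
Solving J·Δ = −F gives Δ = (-0.6034, 1.3793, 1.1379).
Then the next iterate is (p, q, r)₁ = (-0.1034, 0.3793, -0.8621).

(-0.1034, 0.3793, -0.8621)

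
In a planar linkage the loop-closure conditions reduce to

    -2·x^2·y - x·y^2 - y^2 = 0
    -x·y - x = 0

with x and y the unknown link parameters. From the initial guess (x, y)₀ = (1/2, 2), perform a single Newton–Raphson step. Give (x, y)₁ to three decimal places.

(0.097, 1.419)

At (1/2, 2): F = (-7.000, -1.500).
Jacobian J = [[-4·x·y - y^2, -2·x^2 - 2·x·y - 2·y], [-y - 1, -x]].
At the point, J = [[-8.000, -6.500], [-3.000, -0.500]] (det J = -15.500).
Solving J·Δ = −F gives Δ = (-0.403, -0.581).
Then the next iterate is (x, y)₁ = (0.097, 1.419).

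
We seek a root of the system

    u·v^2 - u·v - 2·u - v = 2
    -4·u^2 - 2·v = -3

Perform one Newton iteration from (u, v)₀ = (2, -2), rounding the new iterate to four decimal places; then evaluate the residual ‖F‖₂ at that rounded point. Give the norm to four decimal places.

2.4648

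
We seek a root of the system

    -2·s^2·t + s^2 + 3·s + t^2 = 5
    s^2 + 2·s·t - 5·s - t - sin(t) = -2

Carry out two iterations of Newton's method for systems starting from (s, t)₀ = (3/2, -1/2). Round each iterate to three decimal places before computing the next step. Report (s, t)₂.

(0.350, -4.227)

At (3/2, -1/2): F = (4.250, -3.77057).
Jacobian J = [[-4·s·t + 2·s + 3, -2·s^2 + 2·t], [2·s + 2·t - 5, 2·s - cos(t) - 1]].
At the point, J = [[9.000, -5.500], [-3.000, 1.12242]] (det J = -6.39824).
Solving J·Δ = −F gives Δ = (-2.496, -3.311).
Then the next iterate is (s, t)₁ = (-0.996, -3.811).
Round to (-0.996, -3.811) and repeat: F = (15.08888, 18.75401), J = [[-14.17502, -9.60603], [-14.614, -2.20781]].
Δ = (1.346, -0.416), so (s, t)₂ = (0.350, -4.227).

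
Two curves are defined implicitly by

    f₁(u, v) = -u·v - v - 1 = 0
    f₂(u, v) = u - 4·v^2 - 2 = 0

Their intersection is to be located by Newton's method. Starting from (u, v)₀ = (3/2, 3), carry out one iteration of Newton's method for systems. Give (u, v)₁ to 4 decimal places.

At (3/2, 3): F = (-8.5000, -36.5000).
Jacobian J = [[-v, -u - 1], [1, -8·v]].
At the point, J = [[-3.0000, -2.5000], [1.0000, -24.0000]] (det J = 74.5000).
Solving J·Δ = −F gives Δ = (-1.5134, -1.5839).
Then the next iterate is (u, v)₁ = (-0.0134, 1.4161).

(-0.0134, 1.4161)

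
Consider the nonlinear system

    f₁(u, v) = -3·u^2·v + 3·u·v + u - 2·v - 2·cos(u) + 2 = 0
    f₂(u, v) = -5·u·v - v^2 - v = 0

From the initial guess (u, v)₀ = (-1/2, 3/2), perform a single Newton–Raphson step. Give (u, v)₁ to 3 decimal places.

(-0.281, 0.406)

At (-1/2, 3/2): F = (-6.63017, 0.000).
Jacobian J = [[-6·u·v + 3·v + 2·sin(u) + 1, -3·u^2 + 3·u - 2], [-5·v, -5·u - 2·v - 1]].
At the point, J = [[9.04115, -4.250], [-7.500, -1.500]] (det J = -45.43672).
Solving J·Δ = −F gives Δ = (0.219, -1.094).
Then the next iterate is (u, v)₁ = (-0.281, 0.406).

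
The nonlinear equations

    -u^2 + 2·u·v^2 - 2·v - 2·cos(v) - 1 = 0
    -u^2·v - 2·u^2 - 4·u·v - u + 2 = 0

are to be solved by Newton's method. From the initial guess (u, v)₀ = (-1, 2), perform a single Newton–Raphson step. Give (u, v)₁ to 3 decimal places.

(-1.814, -0.605)

At (-1, 2): F = (-13.16771, 7.000).
Jacobian J = [[-2·u + 2·v^2, 4·u·v + 2·sin(v) - 2], [-2·u·v - 4·u - 4·v - 1, -u^2 - 4·u]].
At the point, J = [[10.000, -8.18141], [-1.000, 3.000]] (det J = 21.81859).
Solving J·Δ = −F gives Δ = (-0.814, -2.605).
Then the next iterate is (u, v)₁ = (-1.814, -0.605).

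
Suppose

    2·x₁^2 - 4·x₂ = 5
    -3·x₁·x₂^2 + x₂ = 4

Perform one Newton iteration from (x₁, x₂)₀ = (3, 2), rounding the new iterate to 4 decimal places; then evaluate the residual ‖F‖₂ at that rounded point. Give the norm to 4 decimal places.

At (3, 2): F = (5.0000, -38.0000).
Jacobian J = [[4·x₁, -4], [-3·x₂^2, -6·x₁·x₂ + 1]].
At the point, J = [[12.0000, -4.0000], [-12.0000, -35.0000]] (det J = -468.0000).
Solving J·Δ = −F gives Δ = (-0.6987, -0.8462).
Then the next iterate is (x₁, x₂)₁ = (2.3013, 1.1538).
Re-evaluating at (2.3013, 1.1538): F = (0.976763, -12.037048), so ‖F‖₂ = 12.0766.

12.0766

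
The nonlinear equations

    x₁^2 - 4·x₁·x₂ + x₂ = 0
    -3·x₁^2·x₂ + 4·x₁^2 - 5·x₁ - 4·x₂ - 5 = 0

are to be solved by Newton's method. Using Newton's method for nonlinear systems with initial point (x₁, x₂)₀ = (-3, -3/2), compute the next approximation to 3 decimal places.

At (-3, -3/2): F = (-10.500, 92.500).
Jacobian J = [[2·x₁ - 4·x₂, -4·x₁ + 1], [-6·x₁·x₂ + 8·x₁ - 5, -3·x₁^2 - 4]].
At the point, J = [[0.000, 13.000], [-56.000, -31.000]] (det J = 728.000).
Solving J·Δ = −F gives Δ = (1.205, 0.808).
Then the next iterate is (x₁, x₂)₁ = (-1.795, -0.692).

(-1.795, -0.692)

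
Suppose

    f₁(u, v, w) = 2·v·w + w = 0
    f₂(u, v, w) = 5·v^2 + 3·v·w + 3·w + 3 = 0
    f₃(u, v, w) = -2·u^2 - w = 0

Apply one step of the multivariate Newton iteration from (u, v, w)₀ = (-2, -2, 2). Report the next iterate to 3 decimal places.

At (-2, -2, 2): F = (-6.000, 17.000, -10.000).
Jacobian J = [[0, 2·w, 2·v + 1], [0, 10·v + 3·w, 3·v + 3], [-4·u, 0, -1]].
At the point, J = [[0.000, 4.000, -3.000], [0.000, -14.000, -3.000], [8.000, 0.000, -1.000]] (det J = -432.000).
Solving J·Δ = −F gives Δ = (1.213, 1.278, -0.296).
Then the next iterate is (u, v, w)₁ = (-0.787, -0.722, 1.704).

(-0.787, -0.722, 1.704)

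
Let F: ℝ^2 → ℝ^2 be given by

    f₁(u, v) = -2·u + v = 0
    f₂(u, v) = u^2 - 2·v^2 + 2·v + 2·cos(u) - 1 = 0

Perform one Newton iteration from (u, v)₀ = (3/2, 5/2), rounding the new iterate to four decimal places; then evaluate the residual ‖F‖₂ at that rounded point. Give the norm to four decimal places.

1.1149

At (3/2, 5/2): F = (-0.5000, -6.108526).
Jacobian J = [[-2, 1], [2·u - 2·sin(u), -4·v + 2]].
At the point, J = [[-2.0000, 1.0000], [1.005010, -8.0000]] (det J = 14.994990).
Solving J·Δ = −F gives Δ = (-0.6741, -0.8483).
Then the next iterate is (u, v)₁ = (0.8259, 1.6517).
Re-evaluating at (0.8259, 1.6517): F = (-0.0001, -1.114924), so ‖F‖₂ = 1.1149.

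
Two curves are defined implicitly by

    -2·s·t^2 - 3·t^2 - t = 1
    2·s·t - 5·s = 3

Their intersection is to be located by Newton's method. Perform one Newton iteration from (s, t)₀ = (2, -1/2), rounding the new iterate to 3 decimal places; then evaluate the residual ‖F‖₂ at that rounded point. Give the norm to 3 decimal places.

1.241

At (2, -1/2): F = (-2.250, -15.000).
Jacobian J = [[-2·t^2, -4·s·t - 6·t - 1], [2·t - 5, 2·s]].
At the point, J = [[-0.500, 6.000], [-6.000, 4.000]] (det J = 34.000).
Solving J·Δ = −F gives Δ = (-2.382, 0.176).
Then the next iterate is (s, t)₁ = (-0.382, -0.324).
Re-evaluating at (-0.382, -0.324): F = (-0.91073, -0.84246), so ‖F‖₂ = 1.241.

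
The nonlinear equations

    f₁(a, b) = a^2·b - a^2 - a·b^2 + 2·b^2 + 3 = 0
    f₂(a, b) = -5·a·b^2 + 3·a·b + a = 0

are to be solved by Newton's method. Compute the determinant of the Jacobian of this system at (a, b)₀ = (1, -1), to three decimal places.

J = [[2·a·b - 2·a - b^2, a^2 - 2·a·b + 4·b], [-5·b^2 + 3·b + 1, -10·a·b + 3·a]].
At the point, J = [[-5.000, -1.000], [-7.000, 13.000]].
det J = -72.000.

-72.000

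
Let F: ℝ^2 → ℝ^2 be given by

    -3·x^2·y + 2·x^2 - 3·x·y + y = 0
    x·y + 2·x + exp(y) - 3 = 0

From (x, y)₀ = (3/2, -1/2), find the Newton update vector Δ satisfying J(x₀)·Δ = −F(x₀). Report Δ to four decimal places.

At (3/2, -1/2): F = (9.6250, -0.143469).
Jacobian J = [[-6·x·y + 4·x - 3·y, -3·x^2 - 3·x + 1], [y + 2, x + exp(y)]].
At the point, J = [[12.0000, -10.2500], [1.5000, 2.106531]] (det J = 40.653368).
Solving J·Δ = −F gives Δ = (-0.4626, 0.3975).

(-0.4626, 0.3975)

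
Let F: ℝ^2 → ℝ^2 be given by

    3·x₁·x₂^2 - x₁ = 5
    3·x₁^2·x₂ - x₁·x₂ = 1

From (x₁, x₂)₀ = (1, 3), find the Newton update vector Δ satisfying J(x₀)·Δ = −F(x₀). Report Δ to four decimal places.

At (1, 3): F = (21.0000, 5.0000).
Jacobian J = [[3·x₂^2 - 1, 6·x₁·x₂], [6·x₁·x₂ - x₂, 3·x₁^2 - x₁]].
At the point, J = [[26.0000, 18.0000], [15.0000, 2.0000]] (det J = -218.0000).
Solving J·Δ = −F gives Δ = (-0.2202, -0.8486).

(-0.2202, -0.8486)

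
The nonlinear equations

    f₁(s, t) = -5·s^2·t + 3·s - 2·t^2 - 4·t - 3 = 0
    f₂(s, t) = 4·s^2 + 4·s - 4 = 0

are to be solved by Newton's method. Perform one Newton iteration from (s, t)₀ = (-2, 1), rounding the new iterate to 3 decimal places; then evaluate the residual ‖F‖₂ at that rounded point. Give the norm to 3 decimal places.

8.443

At (-2, 1): F = (-35.000, 4.000).
Jacobian J = [[-10·s·t + 3, -5·s^2 - 4·t - 4], [8·s + 4, 0]].
At the point, J = [[23.000, -28.000], [-12.000, 0.000]] (det J = -336.000).
Solving J·Δ = −F gives Δ = (0.333, -0.976).
Then the next iterate is (s, t)₁ = (-1.667, 0.024).
Re-evaluating at (-1.667, 0.024): F = (-8.43162, 0.44756), so ‖F‖₂ = 8.443.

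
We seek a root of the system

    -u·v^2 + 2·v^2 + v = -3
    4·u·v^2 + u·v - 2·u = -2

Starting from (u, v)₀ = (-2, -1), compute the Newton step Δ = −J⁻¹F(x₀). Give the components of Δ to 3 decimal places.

(12.000, -0.857)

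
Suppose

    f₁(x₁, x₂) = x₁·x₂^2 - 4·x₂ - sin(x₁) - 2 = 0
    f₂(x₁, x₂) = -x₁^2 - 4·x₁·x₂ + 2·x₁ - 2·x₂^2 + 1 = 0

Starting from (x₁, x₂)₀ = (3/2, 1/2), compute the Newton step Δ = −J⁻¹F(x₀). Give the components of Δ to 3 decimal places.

At (3/2, 1/2): F = (-4.62249, -1.750).
Jacobian J = [[x₂^2 - cos(x₁), 2·x₁·x₂ - 4], [-2·x₁ - 4·x₂ + 2, -4·x₁ - 4·x₂]].
At the point, J = [[0.17926, -2.500], [-3.000, -8.000]] (det J = -8.93410).
Solving J·Δ = −F gives Δ = (3.649, -1.587).

(3.649, -1.587)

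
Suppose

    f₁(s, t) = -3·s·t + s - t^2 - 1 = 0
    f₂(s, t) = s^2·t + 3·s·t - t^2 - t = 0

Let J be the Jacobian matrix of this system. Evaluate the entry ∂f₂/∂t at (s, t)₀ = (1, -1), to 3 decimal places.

5.000

∂f₂/∂t = s^2 + 3·s - 2·t - 1.
At (1, -1) this is 5.000.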